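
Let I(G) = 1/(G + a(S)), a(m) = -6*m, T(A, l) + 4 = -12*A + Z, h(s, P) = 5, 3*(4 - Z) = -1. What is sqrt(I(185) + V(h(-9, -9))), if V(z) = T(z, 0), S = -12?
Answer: 20*I*sqrt(88665)/771 ≈ 7.7242*I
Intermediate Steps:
Z = 13/3 (Z = 4 - 1/3*(-1) = 4 + 1/3 = 13/3 ≈ 4.3333)
T(A, l) = 1/3 - 12*A (T(A, l) = -4 + (-12*A + 13/3) = -4 + (13/3 - 12*A) = 1/3 - 12*A)
I(G) = 1/(72 + G) (I(G) = 1/(G - 6*(-12)) = 1/(G + 72) = 1/(72 + G))
V(z) = 1/3 - 12*z
sqrt(I(185) + V(h(-9, -9))) = sqrt(1/(72 + 185) + (1/3 - 12*5)) = sqrt(1/257 + (1/3 - 60)) = sqrt(1/257 - 179/3) = sqrt(-46000/771) = 20*I*sqrt(88665)/771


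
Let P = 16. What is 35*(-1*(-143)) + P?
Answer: 5021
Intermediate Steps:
35*(-1*(-143)) + P = 35*(-1*(-143)) + 16 = 35*143 + 16 = 5005 + 16 = 5021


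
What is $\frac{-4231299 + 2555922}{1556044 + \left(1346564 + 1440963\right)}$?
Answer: $- \frac{62051}{160873} \approx -0.38571$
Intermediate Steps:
$\frac{-4231299 + 2555922}{1556044 + \left(1346564 + 1440963\right)} = - \frac{1675377}{1556044 + 2787527} = - \frac{1675377}{4343571} = \left(-1675377\right) \frac{1}{4343571} = - \frac{62051}{160873}$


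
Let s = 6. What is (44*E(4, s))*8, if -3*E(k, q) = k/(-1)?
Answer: 1408/3 ≈ 469.33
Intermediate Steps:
E(k, q) = k/3 (E(k, q) = -k/(3*(-1)) = -k*(-1)/3 = -(-1)*k/3 = k/3)
(44*E(4, s))*8 = (44*((⅓)*4))*8 = (44*(4/3))*8 = (176/3)*8 = 1408/3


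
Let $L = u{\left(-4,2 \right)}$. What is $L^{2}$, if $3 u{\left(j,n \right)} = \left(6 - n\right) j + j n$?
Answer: $64$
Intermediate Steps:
$u{\left(j,n \right)} = \frac{j n}{3} + \frac{j \left(6 - n\right)}{3}$ ($u{\left(j,n \right)} = \frac{\left(6 - n\right) j + j n}{3} = \frac{j \left(6 - n\right) + j n}{3} = \frac{j n + j \left(6 - n\right)}{3} = \frac{j n}{3} + \frac{j \left(6 - n\right)}{3}$)
$L = -8$ ($L = 2 \left(-4\right) = -8$)
$L^{2} = \left(-8\right)^{2} = 64$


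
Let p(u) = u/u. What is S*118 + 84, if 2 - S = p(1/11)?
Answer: 202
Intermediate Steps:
p(u) = 1
S = 1 (S = 2 - 1*1 = 2 - 1 = 1)
S*118 + 84 = 1*118 + 84 = 118 + 84 = 202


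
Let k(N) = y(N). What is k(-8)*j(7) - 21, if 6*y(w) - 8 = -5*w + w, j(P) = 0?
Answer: -21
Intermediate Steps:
y(w) = 4/3 - 2*w/3 (y(w) = 4/3 + (-5*w + w)/6 = 4/3 + (-4*w)/6 = 4/3 - 2*w/3)
k(N) = 4/3 - 2*N/3
k(-8)*j(7) - 21 = (4/3 - 2/3*(-8))*0 - 21 = (4/3 + 16/3)*0 - 21 = (20/3)*0 - 21 = 0 - 21 = -21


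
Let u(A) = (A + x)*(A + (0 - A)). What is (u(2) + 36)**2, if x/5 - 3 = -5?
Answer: 1296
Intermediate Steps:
x = -10 (x = 15 + 5*(-5) = 15 - 25 = -10)
u(A) = 0 (u(A) = (A - 10)*(A + (0 - A)) = (-10 + A)*(A - A) = (-10 + A)*0 = 0)
(u(2) + 36)**2 = (0 + 36)**2 = 36**2 = 1296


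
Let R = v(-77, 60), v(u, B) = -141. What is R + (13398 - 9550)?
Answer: 3707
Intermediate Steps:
R = -141
R + (13398 - 9550) = -141 + (13398 - 9550) = -141 + 3848 = 3707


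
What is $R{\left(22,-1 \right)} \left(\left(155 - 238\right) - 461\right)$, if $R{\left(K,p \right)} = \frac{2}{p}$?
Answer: $1088$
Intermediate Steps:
$R{\left(22,-1 \right)} \left(\left(155 - 238\right) - 461\right) = \frac{2}{-1} \left(\left(155 - 238\right) - 461\right) = 2 \left(-1\right) \left(-83 - 461\right) = \left(-2\right) \left(-544\right) = 1088$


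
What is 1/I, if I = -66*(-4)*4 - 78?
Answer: 1/978 ≈ 0.0010225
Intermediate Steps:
I = 978 (I = 264*4 - 78 = 1056 - 78 = 978)
1/I = 1/978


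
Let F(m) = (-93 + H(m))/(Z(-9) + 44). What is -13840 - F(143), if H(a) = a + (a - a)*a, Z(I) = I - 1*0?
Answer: -96890/7 ≈ -13841.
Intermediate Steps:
Z(I) = I (Z(I) = I + 0 = I)
H(a) = a (H(a) = a + 0*a = a + 0 = a)
F(m) = -93/35 + m/35 (F(m) = (-93 + m)/(-9 + 44) = (-93 + m)/35 = (-93 + m)*(1/35) = -93/35 + m/35)
-13840 - F(143) = -13840 - (-93/35 + (1/35)*143) = -13840 - (-93/35 + 143/35) = -13840 - 1*10/7 = -13840 - 10/7 = -96890/7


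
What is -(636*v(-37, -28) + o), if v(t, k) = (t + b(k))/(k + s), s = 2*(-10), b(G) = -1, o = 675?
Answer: -2357/2 ≈ -1178.5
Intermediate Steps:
s = -20
v(t, k) = (-1 + t)/(-20 + k) (v(t, k) = (t - 1)/(k - 20) = (-1 + t)/(-20 + k))
-(636*v(-37, -28) + o) = -(636*((-1 - 37)/(-20 - 28)) + 675) = -(636*(-38/(-48)) + 675) = -(636*(-1/48*(-38)) + 675) = -(636*(19/24) + 675) = -(1007/2 + 675) = -1*2357/2 = -2357/2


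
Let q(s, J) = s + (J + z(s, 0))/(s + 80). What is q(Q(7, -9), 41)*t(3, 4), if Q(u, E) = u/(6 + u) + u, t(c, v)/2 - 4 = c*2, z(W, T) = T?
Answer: 1184530/7397 ≈ 160.14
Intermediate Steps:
t(c, v) = 8 + 4*c (t(c, v) = 8 + 2*(c*2) = 8 + 2*(2*c) = 8 + 4*c)
Q(u, E) = u + u/(6 + u) (Q(u, E) = u/(6 + u) + u = u + u/(6 + u))
q(s, J) = s + J/(80 + s) (q(s, J) = s + (J + 0)/(s + 80) = s + J/(80 + s))
q(Q(7, -9), 41)*t(3, 4) = ((41 + (7*(7 + 7)/(6 + 7))**2 + 80*(7*(7 + 7)/(6 + 7)))/(80 + 7*(7 + 7)/(6 + 7)))*(8 + 4*3) = ((41 + (7*14/13)**2 + 80*(7*14/13))/(80 + 7*14/13))*(8 + 12) = ((41 + (7*(1/13)*14)**2 + 80*(7*(1/13)*14))/(80 + 7*(1/13)*14))*20 = ((41 + (98/13)**2 + 80*(98/13))/(80 + 98/13))*20 = ((41 + 9604/169 + 7840/13)/(1138/13))*20 = ((13/1138)*(118453/169))*20 = (118453/14794)*20 = 1184530/7397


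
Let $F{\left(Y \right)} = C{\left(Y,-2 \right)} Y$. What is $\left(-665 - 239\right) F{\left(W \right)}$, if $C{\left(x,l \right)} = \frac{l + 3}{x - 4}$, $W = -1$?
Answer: $- \frac{904}{5} \approx -180.8$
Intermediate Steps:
$C{\left(x,l \right)} = \frac{3 + l}{-4 + x}$
$F{\left(Y \right)} = \frac{Y}{-4 + Y}$ ($F{\left(Y \right)} = \frac{3 - 2}{-4 + Y} Y = \frac{1}{-4 + Y} 1 Y = \frac{Y}{-4 + Y}$)
$\left(-665 - 239\right) F{\left(W \right)} = \left(-665 - 239\right) \left(- \frac{1}{-4 - 1}\right) = - 904 \left(- \frac{1}{-5}\right) = - 904 \left(\left(-1\right) \left(- \frac{1}{5}\right)\right) = \left(-904\right) \frac{1}{5} = - \frac{904}{5}$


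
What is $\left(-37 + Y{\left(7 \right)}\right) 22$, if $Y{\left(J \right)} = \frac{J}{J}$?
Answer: $-792$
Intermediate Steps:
$Y{\left(J \right)} = 1$
$\left(-37 + Y{\left(7 \right)}\right) 22 = \left(-37 + 1\right) 22 = \left(-36\right) 22 = -792$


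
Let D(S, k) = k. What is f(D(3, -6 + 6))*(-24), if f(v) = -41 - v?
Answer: 984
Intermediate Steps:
f(D(3, -6 + 6))*(-24) = (-41 - (-6 + 6))*(-24) = (-41 - 1*0)*(-24) = (-41 + 0)*(-24) = -41*(-24) = 984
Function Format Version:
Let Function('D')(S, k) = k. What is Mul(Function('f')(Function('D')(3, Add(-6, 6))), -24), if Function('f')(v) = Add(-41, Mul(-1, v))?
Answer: 984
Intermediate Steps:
Mul(Function('f')(Function('D')(3, Add(-6, 6))), -24) = Mul(Add(-41, Mul(-1, Add(-6, 6))), -24) = Mul(Add(-41, Mul(-1, 0)), -24) = Mul(Add(-41, 0), -24) = Mul(-41, -24) = 984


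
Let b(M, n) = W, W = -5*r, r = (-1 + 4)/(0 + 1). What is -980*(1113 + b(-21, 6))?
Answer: -1076040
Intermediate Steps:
r = 3 (r = 3/1 = 3*1 = 3)
W = -15 (W = -5*3 = -15)
b(M, n) = -15
-980*(1113 + b(-21, 6)) = -980*(1113 - 15) = -980*1098 = -1076040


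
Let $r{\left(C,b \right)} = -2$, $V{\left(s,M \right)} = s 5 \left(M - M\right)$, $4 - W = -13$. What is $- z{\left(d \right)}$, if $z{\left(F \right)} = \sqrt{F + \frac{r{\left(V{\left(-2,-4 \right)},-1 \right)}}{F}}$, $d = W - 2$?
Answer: $- \frac{\sqrt{3345}}{15} \approx -3.8557$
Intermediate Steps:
$W = 17$ ($W = 4 - -13 = 4 + 13 = 17$)
$V{\left(s,M \right)} = 0$ ($V{\left(s,M \right)} = 5 s 0 = 0$)
$d = 15$ ($d = 17 - 2 = 15$)
$z{\left(F \right)} = \sqrt{F - \frac{2}{F}}$
$- z{\left(d \right)} = - \sqrt{15 - \frac{2}{15}} = - \sqrt{\frac{223}{15}} = - \frac{\sqrt{3345}}{15}$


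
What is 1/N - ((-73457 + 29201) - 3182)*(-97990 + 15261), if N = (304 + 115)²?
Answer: -688988846397421/175561 ≈ -3.9245e+9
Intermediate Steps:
N = 175561 (N = 419² = 175561)
1/N - ((-73457 + 29201) - 3182)*(-97990 + 15261) = 1/175561 - ((-73457 + 29201) - 3182)*(-97990 + 15261) = 1/175561 - (-44256 - 3182)*(-82729) = 1/175561 - (-47438)*(-82729) = 1/175561 - 1*3924498302 = 1/175561 - 3924498302 = -688988846397421/175561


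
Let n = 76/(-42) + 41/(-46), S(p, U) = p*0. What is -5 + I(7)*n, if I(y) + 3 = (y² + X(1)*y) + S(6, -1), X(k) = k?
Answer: -143107/966 ≈ -148.14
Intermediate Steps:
S(p, U) = 0
I(y) = -3 + y + y² (I(y) = -3 + ((y² + 1*y) + 0) = -3 + ((y² + y) + 0) = -3 + ((y + y²) + 0) = -3 + (y + y²) = -3 + y + y²)
n = -2609/966 (n = 76*(-1/42) + 41*(-1/46) = -38/21 - 41/46 = -2609/966 ≈ -2.7008)
-5 + I(7)*n = -5 + (-3 + 7 + 7²)*(-2609/966) = -5 + (-3 + 7 + 49)*(-2609/966) = -5 + 53*(-2609/966) = -5 - 138277/966 = -143107/966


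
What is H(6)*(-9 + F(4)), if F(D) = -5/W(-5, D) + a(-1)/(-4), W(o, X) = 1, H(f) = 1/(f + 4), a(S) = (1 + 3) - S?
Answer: -61/40 ≈ -1.5250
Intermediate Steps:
a(S) = 4 - S
H(f) = 1/(4 + f)
F(D) = -25/4 (F(D) = -5/1 + (4 - 1*(-1))/(-4) = -5*1 + (4 + 1)*(-1/4) = -5 + 5*(-1/4) = -5 - 5/4 = -25/4)
H(6)*(-9 + F(4)) = (-9 - 25/4)/(4 + 6) = -61/4/10 = (1/10)*(-61/4) = -61/40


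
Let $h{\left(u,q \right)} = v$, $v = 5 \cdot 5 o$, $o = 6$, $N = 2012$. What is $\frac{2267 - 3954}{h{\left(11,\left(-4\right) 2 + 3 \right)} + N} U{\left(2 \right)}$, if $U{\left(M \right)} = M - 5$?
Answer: $\frac{5061}{2162} \approx 2.3409$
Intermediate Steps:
$U{\left(M \right)} = -5 + M$
$v = 150$ ($v = 5 \cdot 5 \cdot 6 = 25 \cdot 6 = 150$)
$h{\left(u,q \right)} = 150$
$\frac{2267 - 3954}{h{\left(11,\left(-4\right) 2 + 3 \right)} + N} U{\left(2 \right)} = \frac{2267 - 3954}{150 + 2012} \left(-5 + 2\right) = - \frac{1687}{2162} \left(-3\right) = \left(-1687\right) \frac{1}{2162} \left(-3\right) = \left(- \frac{1687}{2162}\right) \left(-3\right) = \frac{5061}{2162}$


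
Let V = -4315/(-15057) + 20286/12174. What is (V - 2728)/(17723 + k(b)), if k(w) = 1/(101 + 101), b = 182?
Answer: -16823068743464/109372773620691 ≈ -0.15381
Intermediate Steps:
V = 59662852/30550653 (V = -4315*(-1/15057) + 20286*(1/12174) = 4315/15057 + 3381/2029 = 59662852/30550653 ≈ 1.9529)
k(w) = 1/202
(V - 2728)/(17723 + k(b)) = (59662852/30550653 - 2728)/(17723 + 1/202) = -83282518532/(30550653*3580047/202) = -83282518532/30550653*202/3580047 = -16823068743464/109372773620691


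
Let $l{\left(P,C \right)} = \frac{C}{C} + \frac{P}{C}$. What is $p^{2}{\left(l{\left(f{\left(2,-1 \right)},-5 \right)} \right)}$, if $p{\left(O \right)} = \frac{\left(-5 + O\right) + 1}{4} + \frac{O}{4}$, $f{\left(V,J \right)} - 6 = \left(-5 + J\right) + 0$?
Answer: $\frac{1}{4} \approx 0.25$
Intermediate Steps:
$f{\left(V,J \right)} = 1 + J$ ($f{\left(V,J \right)} = 6 + \left(\left(-5 + J\right) + 0\right) = 6 + \left(-5 + J\right) = 1 + J$)
$l{\left(P,C \right)} = 1 + \frac{P}{C}$
$p{\left(O \right)} = -1 + \frac{O}{2}$ ($p{\left(O \right)} = \left(-4 + O\right) \frac{1}{4} + O \frac{1}{4} = \left(-1 + \frac{O}{4}\right) + \frac{O}{4} = -1 + \frac{O}{2}$)
$p^{2}{\left(l{\left(f{\left(2,-1 \right)},-5 \right)} \right)} = \left(-1 + \frac{\frac{1}{-5} \left(-5 + \left(1 - 1\right)\right)}{2}\right)^{2} = \left(-1 + \frac{\left(- \frac{1}{5}\right) \left(-5 + 0\right)}{2}\right)^{2} = \left(-1 + \frac{\left(- \frac{1}{5}\right) \left(-5\right)}{2}\right)^{2} = \left(-1 + \frac{1}{2} \cdot 1\right)^{2} = \left(-1 + \frac{1}{2}\right)^{2} = \left(- \frac{1}{2}\right)^{2} = \frac{1}{4}$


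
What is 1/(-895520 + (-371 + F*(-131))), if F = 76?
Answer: -1/905847 ≈ -1.1039e-6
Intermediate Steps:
1/(-895520 + (-371 + F*(-131))) = 1/(-895520 + (-371 + 76*(-131))) = 1/(-895520 + (-371 - 9956)) = 1/(-895520 - 10327) = 1/(-905847) = -1/905847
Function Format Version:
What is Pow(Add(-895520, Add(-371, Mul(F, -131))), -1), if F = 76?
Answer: Rational(-1, 905847) ≈ -1.1039e-6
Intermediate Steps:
Pow(Add(-895520, Add(-371, Mul(F, -131))), -1) = Pow(Add(-895520, Add(-371, Mul(76, -131))), -1) = Pow(Add(-895520, Add(-371, -9956)), -1) = Pow(Add(-895520, -10327), -1) = Pow(-905847, -1) = Rational(-1, 905847)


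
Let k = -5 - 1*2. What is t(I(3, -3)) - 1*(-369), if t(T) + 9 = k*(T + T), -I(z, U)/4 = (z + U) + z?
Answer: 528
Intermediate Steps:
k = -7 (k = -5 - 2 = -7)
I(z, U) = -8*z - 4*U (I(z, U) = -4*((z + U) + z) = -4*((U + z) + z) = -4*(U + 2*z) = -8*z - 4*U)
t(T) = -9 - 14*T (t(T) = -9 - 7*(T + T) = -9 - 14*T)
t(I(3, -3)) - 1*(-369) = (-9 - 14*(-8*3 - 4*(-3))) - 1*(-369) = (-9 - 14*(-24 + 12)) + 369 = (-9 - 14*(-12)) + 369 = (-9 + 168) + 369 = 159 + 369 = 528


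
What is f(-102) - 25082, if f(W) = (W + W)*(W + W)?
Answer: 16534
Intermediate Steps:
f(W) = 4*W**2 (f(W) = (2*W)*(2*W) = 4*W**2)
f(-102) - 25082 = 4*(-102)**2 - 25082 = 4*10404 - 25082 = 41616 - 25082 = 16534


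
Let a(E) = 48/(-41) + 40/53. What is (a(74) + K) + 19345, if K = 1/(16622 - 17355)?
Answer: 30812225300/1592809 ≈ 19345.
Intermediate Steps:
a(E) = -904/2173 (a(E) = 48*(-1/41) + 40*(1/53) = -48/41 + 40/53 = -904/2173)
K = -1/733 (K = 1/(-733) = -1/733 ≈ -0.0013643)
(a(74) + K) + 19345 = (-904/2173 - 1/733) + 19345 = -664805/1592809 + 19345 = 30812225300/1592809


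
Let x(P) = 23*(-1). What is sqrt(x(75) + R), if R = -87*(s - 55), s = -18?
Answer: 2*sqrt(1582) ≈ 79.549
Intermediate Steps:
x(P) = -23
R = 6351 (R = -87*(-18 - 55) = -87*(-73) = 6351)
sqrt(x(75) + R) = sqrt(-23 + 6351) = sqrt(6328) = 2*sqrt(1582)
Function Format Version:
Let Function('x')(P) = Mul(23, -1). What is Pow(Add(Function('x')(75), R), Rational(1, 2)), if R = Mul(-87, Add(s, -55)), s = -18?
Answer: Mul(2, Pow(1582, Rational(1, 2))) ≈ 79.549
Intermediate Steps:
Function('x')(P) = -23
R = 6351 (R = Mul(-87, Add(-18, -55)) = Mul(-87, -73) = 6351)
Pow(Add(Function('x')(75), R), Rational(1, 2)) = Pow(Add(-23, 6351), Rational(1, 2)) = Pow(6328, Rational(1, 2)) = Mul(2, Pow(1582, Rational(1, 2)))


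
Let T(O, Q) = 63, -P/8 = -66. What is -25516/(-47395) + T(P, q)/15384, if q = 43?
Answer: 131841343/243041560 ≈ 0.54246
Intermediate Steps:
P = 528 (P = -8*(-66) = 528)
-25516/(-47395) + T(P, q)/15384 = -25516/(-47395) + 63/15384 = -25516*(-1/47395) + 63*(1/15384) = 25516/47395 + 21/5128 = 131841343/243041560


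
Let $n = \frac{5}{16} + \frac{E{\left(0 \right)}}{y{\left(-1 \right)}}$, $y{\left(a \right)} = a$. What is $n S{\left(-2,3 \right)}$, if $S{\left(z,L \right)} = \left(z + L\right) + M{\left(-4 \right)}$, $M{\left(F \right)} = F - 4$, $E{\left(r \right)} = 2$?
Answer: $\frac{189}{16} \approx 11.813$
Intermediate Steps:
$M{\left(F \right)} = -4 + F$
$S{\left(z,L \right)} = -8 + L + z$ ($S{\left(z,L \right)} = \left(z + L\right) - 8 = \left(L + z\right) - 8 = -8 + L + z$)
$n = - \frac{27}{16}$ ($n = \frac{5}{16} + \frac{2}{-1} = 5 \cdot \frac{1}{16} + 2 \left(-1\right) = \frac{5}{16} - 2 = - \frac{27}{16} \approx -1.6875$)
$n S{\left(-2,3 \right)} = - \frac{27 \left(-8 + 3 - 2\right)}{16} = \left(- \frac{27}{16}\right) \left(-7\right) = \frac{189}{16}$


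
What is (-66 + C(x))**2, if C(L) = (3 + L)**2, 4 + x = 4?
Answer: 3249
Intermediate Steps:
x = 0 (x = -4 + 4 = 0)
(-66 + C(x))**2 = (-66 + (3 + 0)**2)**2 = (-66 + 3**2)**2 = (-66 + 9)**2 = (-57)**2 = 3249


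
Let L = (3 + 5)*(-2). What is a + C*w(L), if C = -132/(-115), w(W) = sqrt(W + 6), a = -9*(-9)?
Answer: 81 + 132*I*sqrt(10)/115 ≈ 81.0 + 3.6297*I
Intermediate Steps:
L = -16 (L = 8*(-2) = -16)
a = 81
w(W) = sqrt(6 + W)
C = 132/115 (C = -132*(-1/115) = 132/115 ≈ 1.1478)
a + C*w(L) = 81 + 132*sqrt(6 - 16)/115 = 81 + 132*sqrt(-10)/115 = 81 + 132*(I*sqrt(10))/115 = 81 + 132*I*sqrt(10)/115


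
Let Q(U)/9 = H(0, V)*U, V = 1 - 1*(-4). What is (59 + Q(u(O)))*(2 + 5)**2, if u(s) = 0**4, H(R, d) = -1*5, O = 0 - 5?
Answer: 2891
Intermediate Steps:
V = 5 (V = 1 + 4 = 5)
O = -5
H(R, d) = -5
u(s) = 0
Q(U) = -45*U (Q(U) = 9*(-5*U) = -45*U)
(59 + Q(u(O)))*(2 + 5)**2 = (59 - 45*0)*(2 + 5)**2 = (59 + 0)*7**2 = 59*49 = 2891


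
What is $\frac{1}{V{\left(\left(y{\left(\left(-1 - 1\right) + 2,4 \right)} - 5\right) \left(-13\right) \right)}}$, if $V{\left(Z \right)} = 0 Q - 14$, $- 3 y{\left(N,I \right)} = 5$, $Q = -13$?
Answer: $- \frac{1}{14} \approx -0.071429$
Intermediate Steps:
$y{\left(N,I \right)} = - \frac{5}{3}$ ($y{\left(N,I \right)} = \left(- \frac{1}{3}\right) 5 = - \frac{5}{3}$)
$V{\left(Z \right)} = -14$ ($V{\left(Z \right)} = 0 \left(-13\right) - 14 = 0 - 14 = -14$)
$\frac{1}{V{\left(\left(y{\left(\left(-1 - 1\right) + 2,4 \right)} - 5\right) \left(-13\right) \right)}} = \frac{1}{-14} = - \frac{1}{14}$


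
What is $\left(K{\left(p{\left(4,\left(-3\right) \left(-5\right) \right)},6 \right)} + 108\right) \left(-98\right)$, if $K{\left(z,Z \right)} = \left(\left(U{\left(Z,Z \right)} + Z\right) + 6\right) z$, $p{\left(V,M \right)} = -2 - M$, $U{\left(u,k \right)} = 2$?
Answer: $12740$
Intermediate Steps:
$K{\left(z,Z \right)} = z \left(8 + Z\right)$ ($K{\left(z,Z \right)} = \left(\left(2 + Z\right) + 6\right) z = \left(8 + Z\right) z = z \left(8 + Z\right)$)
$\left(K{\left(p{\left(4,\left(-3\right) \left(-5\right) \right)},6 \right)} + 108\right) \left(-98\right) = \left(\left(-2 - \left(-3\right) \left(-5\right)\right) \left(8 + 6\right) + 108\right) \left(-98\right) = \left(\left(-2 - 15\right) 14 + 108\right) \left(-98\right) = \left(\left(-17\right) 14 + 108\right) \left(-98\right) = \left(-238 + 108\right) \left(-98\right) = \left(-130\right) \left(-98\right) = 12740$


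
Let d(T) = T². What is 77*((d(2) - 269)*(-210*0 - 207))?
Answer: 4223835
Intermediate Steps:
77*((d(2) - 269)*(-210*0 - 207)) = 77*((2² - 269)*(-210*0 - 207)) = 77*((4 - 269)*(0 - 207)) = 77*(-265*(-207)) = 77*54855 = 4223835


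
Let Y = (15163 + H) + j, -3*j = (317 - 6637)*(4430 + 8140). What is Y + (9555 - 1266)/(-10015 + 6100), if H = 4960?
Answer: 3842633528/145 ≈ 2.6501e+7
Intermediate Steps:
j = 26480800 (j = -(317 - 6637)*(4430 + 8140)/3 = -(-6320)*12570/3 = -⅓*(-79442400) = 26480800)
Y = 26500923 (Y = (15163 + 4960) + 26480800 = 20123 + 26480800 = 26500923)
Y + (9555 - 1266)/(-10015 + 6100) = 26500923 + (9555 - 1266)/(-10015 + 6100) = 26500923 + 8289/(-3915) = 26500923 + 8289*(-1/3915) = 26500923 - 307/145 = 3842633528/145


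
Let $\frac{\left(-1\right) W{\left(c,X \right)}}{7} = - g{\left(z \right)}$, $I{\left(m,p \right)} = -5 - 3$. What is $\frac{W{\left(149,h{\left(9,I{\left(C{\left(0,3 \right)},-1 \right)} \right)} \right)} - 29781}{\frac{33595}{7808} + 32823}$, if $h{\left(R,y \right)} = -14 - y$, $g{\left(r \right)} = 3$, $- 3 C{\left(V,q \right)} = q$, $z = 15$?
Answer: $- \frac{232366080}{256315579} \approx -0.90656$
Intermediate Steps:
$C{\left(V,q \right)} = - \frac{q}{3}$
$I{\left(m,p \right)} = -8$
$W{\left(c,X \right)} = 21$ ($W{\left(c,X \right)} = - 7 \left(\left(-1\right) 3\right) = \left(-7\right) \left(-3\right) = 21$)
$\frac{W{\left(149,h{\left(9,I{\left(C{\left(0,3 \right)},-1 \right)} \right)} \right)} - 29781}{\frac{33595}{7808} + 32823} = \frac{21 - 29781}{\frac{33595}{7808} + 32823} = - \frac{29760}{33595 \cdot \frac{1}{7808} + 32823} = - \frac{29760}{\frac{33595}{7808} + 32823} = - \frac{29760}{\frac{256315579}{7808}} = \left(-29760\right) \frac{7808}{256315579} = - \frac{232366080}{256315579}$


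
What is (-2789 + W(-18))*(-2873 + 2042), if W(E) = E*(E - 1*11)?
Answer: 1883877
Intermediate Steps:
W(E) = E*(-11 + E) (W(E) = E*(E - 11) = E*(-11 + E))
(-2789 + W(-18))*(-2873 + 2042) = (-2789 - 18*(-11 - 18))*(-2873 + 2042) = (-2789 - 18*(-29))*(-831) = (-2789 + 522)*(-831) = -2267*(-831) = 1883877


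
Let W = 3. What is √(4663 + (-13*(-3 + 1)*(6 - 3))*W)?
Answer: √4897 ≈ 69.979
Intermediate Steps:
√(4663 + (-13*(-3 + 1)*(6 - 3))*W) = √(4663 - 13*(-3 + 1)*(6 - 3)*3) = √(4663 - (-26)*3*3) = √(4663 - 13*(-6)*3) = √(4663 + 78*3) = √(4663 + 234) = √4897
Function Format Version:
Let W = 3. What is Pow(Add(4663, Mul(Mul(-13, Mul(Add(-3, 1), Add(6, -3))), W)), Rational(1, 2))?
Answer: Pow(4897, Rational(1, 2)) ≈ 69.979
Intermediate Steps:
Pow(Add(4663, Mul(Mul(-13, Mul(Add(-3, 1), Add(6, -3))), W)), Rational(1, 2)) = Pow(Add(4663, Mul(Mul(-13, Mul(Add(-3, 1), Add(6, -3))), 3)), Rational(1, 2)) = Pow(Add(4663, Mul(Mul(-13, Mul(-2, 3)), 3)), Rational(1, 2)) = Pow(Add(4663, Mul(Mul(-13, -6), 3)), Rational(1, 2)) = Pow(Add(4663, Mul(78, 3)), Rational(1, 2)) = Pow(Add(4663, 234), Rational(1, 2)) = Pow(4897, Rational(1, 2))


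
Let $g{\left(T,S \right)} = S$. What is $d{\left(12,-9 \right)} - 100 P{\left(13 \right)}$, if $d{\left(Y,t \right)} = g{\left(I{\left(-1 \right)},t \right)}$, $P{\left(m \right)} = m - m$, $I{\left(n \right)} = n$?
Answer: $-9$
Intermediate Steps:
$P{\left(m \right)} = 0$
$d{\left(Y,t \right)} = t$
$d{\left(12,-9 \right)} - 100 P{\left(13 \right)} = -9 - 0 = -9 + 0 = -9$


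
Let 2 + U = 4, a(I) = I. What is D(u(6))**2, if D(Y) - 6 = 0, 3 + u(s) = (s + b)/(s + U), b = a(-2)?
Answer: 36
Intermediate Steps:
b = -2
U = 2 (U = -2 + 4 = 2)
u(s) = -3 + (-2 + s)/(2 + s) (u(s) = -3 + (s - 2)/(s + 2) = -3 + (-2 + s)/(2 + s))
D(Y) = 6 (D(Y) = 6 + 0 = 6)
D(u(6))**2 = 6**2 = 36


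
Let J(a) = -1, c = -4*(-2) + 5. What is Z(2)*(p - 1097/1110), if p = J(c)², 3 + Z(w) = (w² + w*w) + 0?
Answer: 13/222 ≈ 0.058559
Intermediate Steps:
Z(w) = -3 + 2*w² (Z(w) = -3 + ((w² + w*w) + 0) = -3 + ((w² + w²) + 0) = -3 + (2*w² + 0) = -3 + 2*w²)
c = 13 (c = 8 + 5 = 13)
p = 1 (p = (-1)² = 1)
Z(2)*(p - 1097/1110) = (-3 + 2*2²)*(1 - 1097/1110) = (-3 + 2*4)*(1 - 1097*1/1110) = (-3 + 8)*(1 - 1097/1110) = 5*(13/1110) = 13/222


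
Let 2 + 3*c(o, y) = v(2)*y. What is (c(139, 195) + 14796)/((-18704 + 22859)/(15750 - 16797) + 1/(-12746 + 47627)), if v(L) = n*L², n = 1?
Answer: -91637816809/24154918 ≈ -3793.8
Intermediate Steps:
v(L) = L² (v(L) = 1*L² = L²)
c(o, y) = -⅔ + 4*y/3 (c(o, y) = -⅔ + (2²*y)/3 = -⅔ + (4*y)/3 = -⅔ + 4*y/3)
(c(139, 195) + 14796)/((-18704 + 22859)/(15750 - 16797) + 1/(-12746 + 47627)) = ((-⅔ + (4/3)*195) + 14796)/((-18704 + 22859)/(15750 - 16797) + 1/(-12746 + 47627)) = ((-⅔ + 260) + 14796)/(4155/(-1047) + 1/34881) = (778/3 + 14796)/(4155*(-1/1047) + 1/34881) = 45166/(3*(-1385/349 + 1/34881)) = 45166/(3*(-48309836/12173469)) = (45166/3)*(-12173469/48309836) = -91637816809/24154918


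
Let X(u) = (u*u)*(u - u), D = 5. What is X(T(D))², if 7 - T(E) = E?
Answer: 0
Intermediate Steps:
T(E) = 7 - E
X(u) = 0 (X(u) = u²*0 = 0)
X(T(D))² = 0² = 0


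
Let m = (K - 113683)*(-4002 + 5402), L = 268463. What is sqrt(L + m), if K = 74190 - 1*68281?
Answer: I*sqrt(150615137) ≈ 12273.0*I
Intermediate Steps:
K = 5909 (K = 74190 - 68281 = 5909)
m = -150883600 (m = (5909 - 113683)*(-4002 + 5402) = -107774*1400 = -150883600)
sqrt(L + m) = sqrt(268463 - 150883600) = sqrt(-150615137) = I*sqrt(150615137)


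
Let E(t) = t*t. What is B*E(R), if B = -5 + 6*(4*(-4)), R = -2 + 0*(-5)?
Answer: -404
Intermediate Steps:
R = -2 (R = -2 + 0 = -2)
E(t) = t²
B = -101 (B = -5 + 6*(-16) = -5 - 96 = -101)
B*E(R) = -101*(-2)² = -101*4 = -404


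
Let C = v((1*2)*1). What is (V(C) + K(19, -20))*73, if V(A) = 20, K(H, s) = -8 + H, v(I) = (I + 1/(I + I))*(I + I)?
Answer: 2263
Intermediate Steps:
v(I) = 2*I*(I + 1/(2*I)) (v(I) = (I + 1/(2*I))*(2*I) = 2*I*(I + 1/(2*I)))
C = 9 (C = 1 + 2*((1*2)*1)**2 = 1 + 2*(2*1)**2 = 1 + 2*2**2 = 1 + 2*4 = 1 + 8 = 9)
(V(C) + K(19, -20))*73 = (20 + (-8 + 19))*73 = (20 + 11)*73 = 31*73 = 2263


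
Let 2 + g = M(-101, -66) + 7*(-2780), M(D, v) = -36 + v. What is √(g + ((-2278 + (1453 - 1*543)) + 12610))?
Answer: I*√8322 ≈ 91.225*I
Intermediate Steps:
g = -19564 (g = -2 + ((-36 - 66) + 7*(-2780)) = -2 + (-102 - 19460) = -2 - 19562 = -19564)
√(g + ((-2278 + (1453 - 1*543)) + 12610)) = √(-19564 + ((-2278 + (1453 - 1*543)) + 12610)) = √(-19564 + ((-2278 + (1453 - 543)) + 12610)) = √(-19564 + ((-2278 + 910) + 12610)) = √(-19564 + (-1368 + 12610)) = √(-19564 + 11242) = √(-8322) = I*√8322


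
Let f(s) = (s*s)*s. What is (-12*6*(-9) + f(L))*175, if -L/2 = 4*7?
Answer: -30619400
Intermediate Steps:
L = -56 (L = -8*7 = -2*28 = -56)
f(s) = s³ (f(s) = s²*s = s³)
(-12*6*(-9) + f(L))*175 = (-12*6*(-9) + (-56)³)*175 = (-72*(-9) - 175616)*175 = (648 - 175616)*175 = -174968*175 = -30619400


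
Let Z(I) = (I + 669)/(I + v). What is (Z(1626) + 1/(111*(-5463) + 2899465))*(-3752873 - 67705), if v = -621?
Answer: -670205951313987/76817912 ≈ -8.7246e+6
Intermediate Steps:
Z(I) = (669 + I)/(-621 + I) (Z(I) = (I + 669)/(I - 621) = (669 + I)/(-621 + I))
(Z(1626) + 1/(111*(-5463) + 2899465))*(-3752873 - 67705) = ((669 + 1626)/(-621 + 1626) + 1/(111*(-5463) + 2899465))*(-3752873 - 67705) = (2295/1005 + 1/(-606393 + 2899465))*(-3820578) = ((1/1005)*2295 + 1/2293072)*(-3820578) = (153/67 + 1/2293072)*(-3820578) = (350840083/153635824)*(-3820578) = -670205951313987/76817912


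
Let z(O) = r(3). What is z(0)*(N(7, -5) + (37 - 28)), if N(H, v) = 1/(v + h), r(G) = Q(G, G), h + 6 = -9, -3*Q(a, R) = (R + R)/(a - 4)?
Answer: 179/10 ≈ 17.900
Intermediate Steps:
Q(a, R) = -2*R/(3*(-4 + a)) (Q(a, R) = -(R + R)/(3*(a - 4)) = -2*R/(3*(-4 + a)))
h = -15 (h = -6 - 9 = -15)
r(G) = -2*G/(-12 + 3*G)
z(O) = 2 (z(O) = -2*3/(-12 + 3*3) = -2*3/(-12 + 9) = -2*3/(-3) = -2*3*(-⅓) = 2)
N(H, v) = 1/(-15 + v) (N(H, v) = 1/(v - 15) = 1/(-15 + v))
z(0)*(N(7, -5) + (37 - 28)) = 2*(1/(-15 - 5) + (37 - 28)) = 2*(1/(-20) + 9) = 2*(-1/20 + 9) = 2*(179/20) = 179/10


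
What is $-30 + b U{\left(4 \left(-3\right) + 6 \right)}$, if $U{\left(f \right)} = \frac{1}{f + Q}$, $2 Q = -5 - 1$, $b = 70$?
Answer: $- \frac{340}{9} \approx -37.778$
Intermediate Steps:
$Q = -3$ ($Q = \frac{-5 - 1}{2} = \frac{1}{2} \left(-6\right) = -3$)
$U{\left(f \right)} = \frac{1}{-3 + f}$ ($U{\left(f \right)} = \frac{1}{f - 3} = \frac{1}{-3 + f}$)
$-30 + b U{\left(4 \left(-3\right) + 6 \right)} = -30 + \frac{70}{-3 + \left(4 \left(-3\right) + 6\right)} = -30 + \frac{70}{-3 + \left(-12 + 6\right)} = -30 + \frac{70}{-3 - 6} = -30 + \frac{70}{-9} = -30 + 70 \left(- \frac{1}{9}\right) = -30 - \frac{70}{9} = - \frac{340}{9}$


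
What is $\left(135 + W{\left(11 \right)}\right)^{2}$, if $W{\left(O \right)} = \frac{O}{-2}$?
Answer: $\frac{67081}{4} \approx 16770.0$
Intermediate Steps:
$W{\left(O \right)} = - \frac{O}{2}$ ($W{\left(O \right)} = O \left(- \frac{1}{2}\right) = - \frac{O}{2}$)
$\left(135 + W{\left(11 \right)}\right)^{2} = \left(135 - \frac{11}{2}\right)^{2} = \left(\frac{259}{2}\right)^{2} = \frac{67081}{4}$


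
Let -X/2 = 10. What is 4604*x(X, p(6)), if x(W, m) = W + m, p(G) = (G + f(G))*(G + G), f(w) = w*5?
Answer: 1896848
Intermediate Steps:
f(w) = 5*w
p(G) = 12*G² (p(G) = (G + 5*G)*(G + G) = (6*G)*(2*G) = 12*G²)
X = -20 (X = -2*10 = -20)
4604*x(X, p(6)) = 4604*(-20 + 12*6²) = 4604*(-20 + 12*36) = 4604*(-20 + 432) = 4604*412 = 1896848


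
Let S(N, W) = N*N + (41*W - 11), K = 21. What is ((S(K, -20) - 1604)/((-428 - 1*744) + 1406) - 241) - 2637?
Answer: -337723/117 ≈ -2886.5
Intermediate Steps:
S(N, W) = -11 + N² + 41*W (S(N, W) = N² + (-11 + 41*W) = -11 + N² + 41*W)
((S(K, -20) - 1604)/((-428 - 1*744) + 1406) - 241) - 2637 = (((-11 + 21² + 41*(-20)) - 1604)/((-428 - 1*744) + 1406) - 241) - 2637 = (((-11 + 441 - 820) - 1604)/((-428 - 744) + 1406) - 241) - 2637 = ((-390 - 1604)/(-1172 + 1406) - 241) - 2637 = (-1994/234 - 241) - 2637 = (-1994*1/234 - 241) - 2637 = (-997/117 - 241) - 2637 = -29194/117 - 2637 = -337723/117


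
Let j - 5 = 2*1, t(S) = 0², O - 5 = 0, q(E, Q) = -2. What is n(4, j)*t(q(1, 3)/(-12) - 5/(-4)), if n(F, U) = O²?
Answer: 0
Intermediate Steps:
O = 5 (O = 5 + 0 = 5)
t(S) = 0
j = 7 (j = 5 + 2*1 = 5 + 2 = 7)
n(F, U) = 25 (n(F, U) = 5² = 25)
n(4, j)*t(q(1, 3)/(-12) - 5/(-4)) = 25*0 = 0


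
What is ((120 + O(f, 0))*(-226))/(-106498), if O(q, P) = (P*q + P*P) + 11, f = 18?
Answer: 14803/53249 ≈ 0.27800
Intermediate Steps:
O(q, P) = 11 + P² + P*q (O(q, P) = (P*q + P²) + 11 = (P² + P*q) + 11 = 11 + P² + P*q)
((120 + O(f, 0))*(-226))/(-106498) = ((120 + (11 + 0² + 0*18))*(-226))/(-106498) = ((120 + (11 + 0 + 0))*(-226))*(-1/106498) = ((120 + 11)*(-226))*(-1/106498) = (131*(-226))*(-1/106498) = -29606*(-1/106498) = 14803/53249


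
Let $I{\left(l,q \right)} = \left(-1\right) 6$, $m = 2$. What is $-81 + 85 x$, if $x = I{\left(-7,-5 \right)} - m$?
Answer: $-761$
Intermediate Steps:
$I{\left(l,q \right)} = -6$
$x = -8$ ($x = -6 - 2 = -8$)
$-81 + 85 x = -81 + 85 \left(-8\right) = -81 - 680 = -761$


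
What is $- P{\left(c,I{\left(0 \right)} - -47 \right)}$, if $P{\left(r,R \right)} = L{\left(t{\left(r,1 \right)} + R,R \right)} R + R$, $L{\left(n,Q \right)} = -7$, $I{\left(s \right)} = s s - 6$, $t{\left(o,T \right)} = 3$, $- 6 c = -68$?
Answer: $246$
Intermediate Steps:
$c = \frac{34}{3}$ ($c = \left(- \frac{1}{6}\right) \left(-68\right) = \frac{34}{3} \approx 11.333$)
$I{\left(s \right)} = -6 + s^{2}$ ($I{\left(s \right)} = s^{2} - 6 = -6 + s^{2}$)
$P{\left(r,R \right)} = - 6 R$ ($P{\left(r,R \right)} = - 7 R + R = - 6 R$)
$- P{\left(c,I{\left(0 \right)} - -47 \right)} = - \left(-6\right) \left(\left(-6 + 0^{2}\right) - -47\right) = - \left(-6\right) \left(\left(-6 + 0\right) + 47\right) = - \left(-6\right) \left(-6 + 47\right) = - \left(-6\right) 41 = \left(-1\right) \left(-246\right) = 246$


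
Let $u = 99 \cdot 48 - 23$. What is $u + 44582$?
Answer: $49311$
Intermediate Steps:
$u = 4729$ ($u = 4752 - 23 = 4729$)
$u + 44582 = 4729 + 44582 = 49311$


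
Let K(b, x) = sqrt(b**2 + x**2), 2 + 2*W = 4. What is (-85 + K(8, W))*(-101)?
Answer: 8585 - 101*sqrt(65) ≈ 7770.7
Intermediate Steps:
W = 1 (W = -1 + (1/2)*4 = -1 + 2 = 1)
(-85 + K(8, W))*(-101) = (-85 + sqrt(8**2 + 1**2))*(-101) = (-85 + sqrt(64 + 1))*(-101) = (-85 + sqrt(65))*(-101) = 8585 - 101*sqrt(65)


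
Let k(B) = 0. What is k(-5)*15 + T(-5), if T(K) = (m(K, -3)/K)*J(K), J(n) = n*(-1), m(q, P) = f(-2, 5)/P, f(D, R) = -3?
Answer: -1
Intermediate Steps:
m(q, P) = -3/P
J(n) = -n
T(K) = -1 (T(K) = ((-3/(-3))/K)*(-K) = ((-3*(-⅓))/K)*(-K) = (1/K)*(-K) = (-K)/K = -1)
k(-5)*15 + T(-5) = 0*15 - 1 = 0 - 1 = -1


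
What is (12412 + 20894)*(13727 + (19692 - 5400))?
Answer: 933200814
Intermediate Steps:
(12412 + 20894)*(13727 + (19692 - 5400)) = 33306*(13727 + 14292) = 33306*28019 = 933200814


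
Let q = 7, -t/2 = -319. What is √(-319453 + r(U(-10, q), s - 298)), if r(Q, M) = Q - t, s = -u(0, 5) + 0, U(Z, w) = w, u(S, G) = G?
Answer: 2*I*√80021 ≈ 565.76*I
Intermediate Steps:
t = 638 (t = -2*(-319) = 638)
s = -5 (s = -1*5 + 0 = -5 + 0 = -5)
r(Q, M) = -638 + Q (r(Q, M) = Q - 1*638 = Q - 638 = -638 + Q)
√(-319453 + r(U(-10, q), s - 298)) = √(-319453 + (-638 + 7)) = √(-319453 - 631) = √(-320084) = 2*I*√80021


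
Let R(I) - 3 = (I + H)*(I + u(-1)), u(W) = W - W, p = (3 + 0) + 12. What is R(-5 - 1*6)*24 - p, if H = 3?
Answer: 2169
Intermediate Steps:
p = 15 (p = 3 + 12 = 15)
u(W) = 0
R(I) = 3 + I*(3 + I) (R(I) = 3 + (I + 3)*(I + 0) = 3 + (3 + I)*I = 3 + I*(3 + I))
R(-5 - 1*6)*24 - p = (3 + (-5 - 1*6)**2 + 3*(-5 - 1*6))*24 - 1*15 = (3 + (-5 - 6)**2 + 3*(-5 - 6))*24 - 15 = (3 + (-11)**2 + 3*(-11))*24 - 15 = (3 + 121 - 33)*24 - 15 = 91*24 - 15 = 2184 - 15 = 2169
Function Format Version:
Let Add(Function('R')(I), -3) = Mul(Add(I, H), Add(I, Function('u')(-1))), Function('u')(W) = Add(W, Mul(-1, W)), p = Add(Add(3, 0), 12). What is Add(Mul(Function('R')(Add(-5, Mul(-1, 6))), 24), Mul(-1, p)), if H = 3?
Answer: 2169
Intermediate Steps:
p = 15 (p = Add(3, 12) = 15)
Function('u')(W) = 0
Function('R')(I) = Add(3, Mul(I, Add(3, I))) (Function('R')(I) = Add(3, Mul(Add(I, 3), Add(I, 0))) = Add(3, Mul(Add(3, I), I)) = Add(3, Mul(I, Add(3, I))))
Add(Mul(Function('R')(Add(-5, Mul(-1, 6))), 24), Mul(-1, p)) = Add(Mul(Add(3, Pow(Add(-5, Mul(-1, 6)), 2), Mul(3, Add(-5, Mul(-1, 6)))), 24), Mul(-1, 15)) = Add(Mul(Add(3, Pow(Add(-5, -6), 2), Mul(3, Add(-5, -6))), 24), -15) = Add(Mul(Add(3, Pow(-11, 2), Mul(3, -11)), 24), -15) = Add(Mul(Add(3, 121, -33), 24), -15) = Add(Mul(91, 24), -15) = Add(2184, -15) = 2169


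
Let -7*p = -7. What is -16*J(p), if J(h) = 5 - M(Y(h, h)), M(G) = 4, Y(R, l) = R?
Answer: -16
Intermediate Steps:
p = 1 (p = -1/7*(-7) = 1)
J(h) = 1 (J(h) = 5 - 1*4 = 5 - 4 = 1)
-16*J(p) = -16*1 = -16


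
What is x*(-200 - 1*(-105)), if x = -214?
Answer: 20330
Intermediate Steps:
x*(-200 - 1*(-105)) = -214*(-200 - 1*(-105)) = -214*(-200 + 105) = -214*(-95) = 20330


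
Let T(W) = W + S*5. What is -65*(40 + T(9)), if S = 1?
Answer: -3510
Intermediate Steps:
T(W) = 5 + W (T(W) = W + 1*5 = W + 5 = 5 + W)
-65*(40 + T(9)) = -65*(40 + (5 + 9)) = -65*(40 + 14) = -65*54 = -3510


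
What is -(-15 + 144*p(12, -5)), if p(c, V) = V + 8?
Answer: -417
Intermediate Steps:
p(c, V) = 8 + V
-(-15 + 144*p(12, -5)) = -(-15 + 144*(8 - 5)) = -(-15 + 144*3) = -(-15 + 432) = -1*417 = -417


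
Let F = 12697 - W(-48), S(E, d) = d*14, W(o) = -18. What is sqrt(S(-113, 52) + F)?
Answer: sqrt(13443) ≈ 115.94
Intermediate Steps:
S(E, d) = 14*d
F = 12715 (F = 12697 - 1*(-18) = 12697 + 18 = 12715)
sqrt(S(-113, 52) + F) = sqrt(14*52 + 12715) = sqrt(728 + 12715) = sqrt(13443)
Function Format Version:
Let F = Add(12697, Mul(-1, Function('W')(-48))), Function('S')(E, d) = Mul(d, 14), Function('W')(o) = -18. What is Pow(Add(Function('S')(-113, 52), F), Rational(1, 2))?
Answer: Pow(13443, Rational(1, 2)) ≈ 115.94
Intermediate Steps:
Function('S')(E, d) = Mul(14, d)
F = 12715 (F = Add(12697, Mul(-1, -18)) = Add(12697, 18) = 12715)
Pow(Add(Function('S')(-113, 52), F), Rational(1, 2)) = Pow(Add(Mul(14, 52), 12715), Rational(1, 2)) = Pow(Add(728, 12715), Rational(1, 2)) = Pow(13443, Rational(1, 2))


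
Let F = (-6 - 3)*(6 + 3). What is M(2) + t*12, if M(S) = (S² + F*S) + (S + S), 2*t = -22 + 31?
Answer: -100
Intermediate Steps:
F = -81 (F = -9*9 = -81)
t = 9/2 (t = (-22 + 31)/2 = (½)*9 = 9/2 ≈ 4.5000)
M(S) = S² - 79*S (M(S) = (S² - 81*S) + (S + S) = (S² - 81*S) + 2*S = S² - 79*S)
M(2) + t*12 = 2*(-79 + 2) + (9/2)*12 = 2*(-77) + 54 = -154 + 54 = -100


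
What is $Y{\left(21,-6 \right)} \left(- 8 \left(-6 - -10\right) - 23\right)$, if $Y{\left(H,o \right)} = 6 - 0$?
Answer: $-330$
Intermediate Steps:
$Y{\left(H,o \right)} = 6$ ($Y{\left(H,o \right)} = 6 + 0 = 6$)
$Y{\left(21,-6 \right)} \left(- 8 \left(-6 - -10\right) - 23\right) = 6 \left(- 8 \left(-6 - -10\right) - 23\right) = 6 \left(- 8 \left(-6 + 10\right) - 23\right) = 6 \left(\left(-8\right) 4 - 23\right) = 6 \left(-32 - 23\right) = 6 \left(-55\right) = -330$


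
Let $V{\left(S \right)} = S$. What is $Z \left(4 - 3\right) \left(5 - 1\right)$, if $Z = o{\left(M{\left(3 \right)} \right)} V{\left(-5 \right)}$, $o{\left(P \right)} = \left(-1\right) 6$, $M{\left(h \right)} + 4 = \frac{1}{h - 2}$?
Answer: $120$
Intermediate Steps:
$M{\left(h \right)} = -4 + \frac{1}{-2 + h}$ ($M{\left(h \right)} = -4 + \frac{1}{h - 2} = -4 + \frac{1}{-2 + h}$)
$o{\left(P \right)} = -6$
$Z = 30$ ($Z = \left(-6\right) \left(-5\right) = 30$)
$Z \left(4 - 3\right) \left(5 - 1\right) = 30 \left(4 - 3\right) \left(5 - 1\right) = 30 \cdot 1 \cdot 4 = 30 \cdot 4 = 120$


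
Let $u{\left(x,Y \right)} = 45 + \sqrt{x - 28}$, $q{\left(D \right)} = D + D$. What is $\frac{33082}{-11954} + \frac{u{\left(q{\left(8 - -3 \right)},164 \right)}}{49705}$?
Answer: $- \frac{1182592}{427463} + \frac{i \sqrt{6}}{49705} \approx -2.7665 + 4.9281 \cdot 10^{-5} i$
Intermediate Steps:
$q{\left(D \right)} = 2 D$
$u{\left(x,Y \right)} = 45 + \sqrt{-28 + x}$
$\frac{33082}{-11954} + \frac{u{\left(q{\left(8 - -3 \right)},164 \right)}}{49705} = \frac{33082}{-11954} + \frac{45 + \sqrt{-28 + 2 \left(8 - -3\right)}}{49705} = 33082 \left(- \frac{1}{11954}\right) + \left(45 + \sqrt{-28 + 2 \left(8 + 3\right)}\right) \frac{1}{49705} = - \frac{119}{43} + \left(45 + \sqrt{-28 + 2 \cdot 11}\right) \frac{1}{49705} = - \frac{119}{43} + \left(45 + \sqrt{-28 + 22}\right) \frac{1}{49705} = - \frac{119}{43} + \left(45 + \sqrt{-6}\right) \frac{1}{49705} = - \frac{119}{43} + \left(45 + i \sqrt{6}\right) \frac{1}{49705} = - \frac{119}{43} + \left(\frac{9}{9941} + \frac{i \sqrt{6}}{49705}\right) = - \frac{1182592}{427463} + \frac{i \sqrt{6}}{49705}$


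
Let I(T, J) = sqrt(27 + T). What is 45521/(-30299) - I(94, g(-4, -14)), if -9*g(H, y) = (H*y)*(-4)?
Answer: -378810/30299 ≈ -12.502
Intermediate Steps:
g(H, y) = 4*H*y/9 (g(H, y) = -H*y*(-4)/9 = -(-4)*H*y/9 = 4*H*y/9)
45521/(-30299) - I(94, g(-4, -14)) = 45521/(-30299) - sqrt(27 + 94) = 45521*(-1/30299) - sqrt(121) = -45521/30299 - 1*11 = -45521/30299 - 11 = -378810/30299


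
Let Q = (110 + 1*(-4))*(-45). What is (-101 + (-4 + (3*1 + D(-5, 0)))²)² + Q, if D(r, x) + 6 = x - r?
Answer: 4639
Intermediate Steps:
D(r, x) = -6 + x - r (D(r, x) = -6 + (x - r) = -6 + x - r)
Q = -4770 (Q = (110 - 4)*(-45) = 106*(-45) = -4770)
(-101 + (-4 + (3*1 + D(-5, 0)))²)² + Q = (-101 + (-4 + (3*1 + (-6 + 0 - 1*(-5))))²)² - 4770 = (-101 + (-4 + (3 + (-6 + 0 + 5)))²)² - 4770 = (-101 + (-4 + (3 - 1))²)² - 4770 = (-101 + (-4 + 2)²)² - 4770 = (-101 + (-2)²)² - 4770 = (-101 + 4)² - 4770 = (-97)² - 4770 = 9409 - 4770 = 4639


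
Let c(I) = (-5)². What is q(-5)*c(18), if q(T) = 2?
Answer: 50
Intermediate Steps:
c(I) = 25
q(-5)*c(18) = 2*25 = 50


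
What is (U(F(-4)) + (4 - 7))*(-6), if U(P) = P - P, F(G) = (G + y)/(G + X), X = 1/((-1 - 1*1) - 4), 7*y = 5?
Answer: 18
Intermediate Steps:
y = 5/7 (y = (1/7)*5 = 5/7 ≈ 0.71429)
X = -1/6 (X = 1/((-1 - 1) - 4) = 1/(-2 - 4) = 1/(-6) = -1/6 ≈ -0.16667)
F(G) = (5/7 + G)/(-1/6 + G) (F(G) = (G + 5/7)/(G - 1/6) = (5/7 + G)/(-1/6 + G))
U(P) = 0
(U(F(-4)) + (4 - 7))*(-6) = (0 + (4 - 7))*(-6) = (0 - 3)*(-6) = -3*(-6) = 18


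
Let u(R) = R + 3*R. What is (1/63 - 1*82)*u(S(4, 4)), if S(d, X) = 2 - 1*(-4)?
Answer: -41320/21 ≈ -1967.6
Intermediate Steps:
S(d, X) = 6 (S(d, X) = 2 + 4 = 6)
u(R) = 4*R
(1/63 - 1*82)*u(S(4, 4)) = (1/63 - 1*82)*(4*6) = (1/63 - 82)*24 = -5165/63*24 = -41320/21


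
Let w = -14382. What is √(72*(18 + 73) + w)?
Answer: 3*I*√870 ≈ 88.487*I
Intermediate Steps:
√(72*(18 + 73) + w) = √(72*(18 + 73) - 14382) = √(72*91 - 14382) = √(6552 - 14382) = √(-7830) = 3*I*√870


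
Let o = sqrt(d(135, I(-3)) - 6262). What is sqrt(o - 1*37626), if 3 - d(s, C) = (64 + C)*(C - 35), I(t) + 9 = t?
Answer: sqrt(-37626 + I*sqrt(3815)) ≈ 0.159 + 193.97*I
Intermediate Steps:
I(t) = -9 + t
d(s, C) = 3 - (-35 + C)*(64 + C) (d(s, C) = 3 - (64 + C)*(C - 35) = 3 - (64 + C)*(-35 + C) = 3 - (-35 + C)*(64 + C))
o = I*sqrt(3815) (o = sqrt((2243 - (-9 - 3)**2 - 29*(-9 - 3)) - 6262) = sqrt((2243 - 1*(-12)**2 - 29*(-12)) - 6262) = sqrt((2243 - 1*144 + 348) - 6262) = sqrt((2243 - 144 + 348) - 6262) = sqrt(2447 - 6262) = sqrt(-3815) = I*sqrt(3815) ≈ 61.766*I)
sqrt(o - 1*37626) = sqrt(I*sqrt(3815) - 1*37626) = sqrt(I*sqrt(3815) - 37626) = sqrt(-37626 + I*sqrt(3815))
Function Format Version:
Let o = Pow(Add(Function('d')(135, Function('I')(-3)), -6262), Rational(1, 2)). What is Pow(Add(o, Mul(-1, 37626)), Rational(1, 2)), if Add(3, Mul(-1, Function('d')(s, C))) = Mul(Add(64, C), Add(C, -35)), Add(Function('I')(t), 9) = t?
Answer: Pow(Add(-37626, Mul(I, Pow(3815, Rational(1, 2)))), Rational(1, 2)) ≈ Add(0.159, Mul(193.97, I))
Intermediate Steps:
Function('I')(t) = Add(-9, t)
Function('d')(s, C) = Add(3, Mul(-1, Add(-35, C), Add(64, C))) (Function('d')(s, C) = Add(3, Mul(-1, Mul(Add(64, C), Add(C, -35)))) = Add(3, Mul(-1, Mul(Add(64, C), Add(-35, C)))) = Add(3, Mul(-1, Mul(Add(-35, C), Add(64, C)))) = Add(3, Mul(-1, Add(-35, C), Add(64, C))))
o = Mul(I, Pow(3815, Rational(1, 2))) (o = Pow(Add(Add(2243, Mul(-1, Pow(Add(-9, -3), 2)), Mul(-29, Add(-9, -3))), -6262), Rational(1, 2)) = Pow(Add(Add(2243, Mul(-1, Pow(-12, 2)), Mul(-29, -12)), -6262), Rational(1, 2)) = Pow(Add(Add(2243, Mul(-1, 144), 348), -6262), Rational(1, 2)) = Pow(Add(Add(2243, -144, 348), -6262), Rational(1, 2)) = Pow(Add(2447, -6262), Rational(1, 2)) = Pow(-3815, Rational(1, 2)) = Mul(I, Pow(3815, Rational(1, 2))) ≈ Mul(61.766, I))
Pow(Add(o, Mul(-1, 37626)), Rational(1, 2)) = Pow(Add(Mul(I, Pow(3815, Rational(1, 2))), Mul(-1, 37626)), Rational(1, 2)) = Pow(Add(Mul(I, Pow(3815, Rational(1, 2))), -37626), Rational(1, 2)) = Pow(Add(-37626, Mul(I, Pow(3815, Rational(1, 2)))), Rational(1, 2))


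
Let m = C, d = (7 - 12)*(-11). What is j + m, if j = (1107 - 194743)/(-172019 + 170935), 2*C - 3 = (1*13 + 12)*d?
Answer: 235128/271 ≈ 867.63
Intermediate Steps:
d = 55 (d = -5*(-11) = 55)
C = 689 (C = 3/2 + ((1*13 + 12)*55)/2 = 3/2 + ((13 + 12)*55)/2 = 3/2 + (25*55)/2 = 3/2 + (1/2)*1375 = 3/2 + 1375/2 = 689)
m = 689
j = 48409/271 (j = -193636/(-1084) = -193636*(-1/1084) = 48409/271 ≈ 178.63)
j + m = 48409/271 + 689 = 235128/271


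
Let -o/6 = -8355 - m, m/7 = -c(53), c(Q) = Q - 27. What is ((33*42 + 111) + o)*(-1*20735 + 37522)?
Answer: 848331045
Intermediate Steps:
c(Q) = -27 + Q
m = -182 (m = 7*(-(-27 + 53)) = 7*(-1*26) = 7*(-26) = -182)
o = 49038 (o = -6*(-8355 - 1*(-182)) = -6*(-8355 + 182) = -6*(-8173) = 49038)
((33*42 + 111) + o)*(-1*20735 + 37522) = ((33*42 + 111) + 49038)*(-1*20735 + 37522) = ((1386 + 111) + 49038)*(-20735 + 37522) = (1497 + 49038)*16787 = 50535*16787 = 848331045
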